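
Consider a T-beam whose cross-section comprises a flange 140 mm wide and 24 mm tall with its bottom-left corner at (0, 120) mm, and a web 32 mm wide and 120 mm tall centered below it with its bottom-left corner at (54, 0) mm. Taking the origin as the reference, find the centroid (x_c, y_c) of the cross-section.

x_c = 70.00 mm, y_c = 93.60 mm

web: A = 32 × 120 = 3840.00, centroid at (70.00, 60.00).
flange: A = 140 × 24 = 3360.00, centroid at (70.00, 132.00).
ΣA = 7200.00 mm², ΣAx_c = 504000.00 mm³, ΣAy_c = 673920.00 mm³.
x_c = 504000.00/7200.00 = 70.00 mm; y_c = 673920.00/7200.00 = 93.60 mm.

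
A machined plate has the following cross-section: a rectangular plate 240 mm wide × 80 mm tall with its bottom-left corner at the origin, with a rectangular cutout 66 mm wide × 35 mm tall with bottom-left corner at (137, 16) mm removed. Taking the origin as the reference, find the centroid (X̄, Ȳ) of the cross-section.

plate: A = 240 × 80 = 19200.00, centroid at (120.00, 40.00).
hole: A = −(66 × 35) = -2310.00, centroid at (170.00, 33.50).
ΣA = 16890.00 mm²
ΣAX̄ = (19200.00)(120.00) + (-2310.00)(170.00) = 1911300.00 mm³
ΣAȲ = (19200.00)(40.00) + (-2310.00)(33.50) = 690615.00 mm³
X̄ = 1911300.00 / 16890.00 = 113.16 mm
Ȳ = 690615.00 / 16890.00 = 40.89 mm

X̄ = 113.16 mm, Ȳ = 40.89 mm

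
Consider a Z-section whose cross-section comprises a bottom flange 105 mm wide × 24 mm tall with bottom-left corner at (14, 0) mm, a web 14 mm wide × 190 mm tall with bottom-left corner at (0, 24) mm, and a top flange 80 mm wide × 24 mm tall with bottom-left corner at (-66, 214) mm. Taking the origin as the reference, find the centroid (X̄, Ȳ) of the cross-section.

Part | A | x̄ᵢ | ȳᵢ | A·x̄ᵢ | A·ȳᵢ
bottom flange | 2520.00 | 66.50 | 12.00 | 167580.00 | 30240.00
web | 2660.00 | 7.00 | 119.00 | 18620.00 | 316540.00
top flange | 1920.00 | -26.00 | 226.00 | -49920.00 | 433920.00
Σ | 7100.00 |  |  | 136280.00 | 780700.00
X̄ = 136280.00 / 7100.00 = 19.19 mm
Ȳ = 780700.00 / 7100.00 = 109.96 mm

X̄ = 19.19 mm, Ȳ = 109.96 mm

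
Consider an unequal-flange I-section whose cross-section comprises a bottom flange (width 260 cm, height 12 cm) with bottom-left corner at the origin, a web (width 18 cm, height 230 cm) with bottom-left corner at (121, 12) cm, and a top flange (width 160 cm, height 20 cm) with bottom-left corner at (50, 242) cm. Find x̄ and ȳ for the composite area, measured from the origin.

Part | A | x̄ᵢ | ȳᵢ | A·x̄ᵢ | A·ȳᵢ
bottom flange | 3120.00 | 130.00 | 6.00 | 405600.00 | 18720.00
web | 4140.00 | 130.00 | 127.00 | 538200.00 | 525780.00
top flange | 3200.00 | 130.00 | 252.00 | 416000.00 | 806400.00
Σ | 10460.00 |  |  | 1359800.00 | 1350900.00
x̄ = 1359800.00 / 10460.00 = 130.00 cm
ȳ = 1350900.00 / 10460.00 = 129.15 cm

x̄ = 130.00 cm, ȳ = 129.15 cm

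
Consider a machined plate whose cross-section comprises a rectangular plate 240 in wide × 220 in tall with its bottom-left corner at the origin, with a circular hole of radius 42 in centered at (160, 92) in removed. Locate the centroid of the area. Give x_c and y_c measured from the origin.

x_c = 115.31 in, y_c = 112.11 in

Part | A | x̄ᵢ | ȳᵢ | A·x̄ᵢ | A·ȳᵢ
plate | 52800.00 | 120.00 | 110.00 | 6336000.00 | 5808000.00
hole | -5541.77 | 160.00 | 92.00 | -886683.11 | -509842.79
Σ | 47258.23 |  |  | 5449316.89 | 5298157.21
x_c = 5449316.89 / 47258.23 = 115.31 in
y_c = 5298157.21 / 47258.23 = 112.11 in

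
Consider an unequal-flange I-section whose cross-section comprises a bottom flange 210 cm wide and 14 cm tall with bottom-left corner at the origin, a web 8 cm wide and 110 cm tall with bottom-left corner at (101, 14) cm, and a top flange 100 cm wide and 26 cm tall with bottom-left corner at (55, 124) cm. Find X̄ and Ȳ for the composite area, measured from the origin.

X̄ = 105.00 cm, Ȳ = 68.15 cm

bottom flange: A = 210 × 14 = 2940.00, centroid at (105.00, 7.00).
web: A = 8 × 110 = 880.00, centroid at (105.00, 69.00).
top flange: A = 100 × 26 = 2600.00, centroid at (105.00, 137.00).
ΣA = 6420.00 cm², ΣAX̄ = 674100.00 cm³, ΣAȲ = 437500.00 cm³.
X̄ = 674100.00/6420.00 = 105.00 cm; Ȳ = 437500.00/6420.00 = 68.15 cm.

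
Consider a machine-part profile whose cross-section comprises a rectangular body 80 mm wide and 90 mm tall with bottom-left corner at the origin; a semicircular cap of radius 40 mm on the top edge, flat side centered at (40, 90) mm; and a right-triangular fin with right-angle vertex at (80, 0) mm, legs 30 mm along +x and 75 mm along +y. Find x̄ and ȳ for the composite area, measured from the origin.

rectangular body: A = 80 × 90 = 7200.00, centroid at (40.00, 45.00).
semicircular top: A = ½π·40² = 2513.27, centroid at (40.00, 106.98).
triangular fin: A = ½·30·75 = 1125.00, centroid at (90.00, 25.00).
ΣA = 10838.27 mm², ΣAx̄ = 489780.96 mm³, ΣAȳ = 620986.34 mm³.
x̄ = 489780.96/10838.27 = 45.19 mm; ȳ = 620986.34/10838.27 = 57.30 mm.

x̄ = 45.19 mm, ȳ = 57.30 mm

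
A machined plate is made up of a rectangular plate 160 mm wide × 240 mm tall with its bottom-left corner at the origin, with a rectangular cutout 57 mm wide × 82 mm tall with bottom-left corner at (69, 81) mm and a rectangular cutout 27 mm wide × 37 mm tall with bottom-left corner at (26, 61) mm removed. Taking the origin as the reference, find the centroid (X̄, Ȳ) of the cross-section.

X̄ = 78.74 mm, Ȳ = 120.95 mm

plate: A = 160 × 240 = 38400.00, centroid at (80.00, 120.00).
hole 1: A = −(57 × 82) = -4674.00, centroid at (97.50, 122.00).
hole 2: A = −(27 × 37) = -999.00, centroid at (39.50, 79.50).
ΣA = 32727.00 mm², ΣAX̄ = 2576824.50 mm³, ΣAȲ = 3958351.50 mm³.
X̄ = 2576824.50/32727.00 = 78.74 mm; Ȳ = 3958351.50/32727.00 = 120.95 mm.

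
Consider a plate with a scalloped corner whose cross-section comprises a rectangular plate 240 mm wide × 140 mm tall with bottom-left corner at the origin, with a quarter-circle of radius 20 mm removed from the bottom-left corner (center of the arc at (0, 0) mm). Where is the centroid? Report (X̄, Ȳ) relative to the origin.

plate: A = 240 × 140 = 33600.00, centroid at (120.00, 70.00).
removed quarter-circle: A = −¼π·20² = -314.16, centroid at (8.49, 8.49).
ΣA = 33285.84 mm², ΣAX̄ = 4029333.33 mm³, ΣAȲ = 2349333.33 mm³.
X̄ = 4029333.33/33285.84 = 121.05 mm; Ȳ = 2349333.33/33285.84 = 70.58 mm.

X̄ = 121.05 mm, Ȳ = 70.58 mm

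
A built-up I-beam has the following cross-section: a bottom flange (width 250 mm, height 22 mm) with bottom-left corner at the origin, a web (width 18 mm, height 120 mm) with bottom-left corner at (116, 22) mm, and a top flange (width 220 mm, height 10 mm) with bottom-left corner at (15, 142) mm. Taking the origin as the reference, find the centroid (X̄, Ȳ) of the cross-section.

bottom flange: A = 250 × 22 = 5500.00, centroid at (125.00, 11.00).
web: A = 18 × 120 = 2160.00, centroid at (125.00, 82.00).
top flange: A = 220 × 10 = 2200.00, centroid at (125.00, 147.00).
ΣA = 9860.00 mm², ΣAX̄ = 1232500.00 mm³, ΣAȲ = 561020.00 mm³.
X̄ = 1232500.00/9860.00 = 125.00 mm; Ȳ = 561020.00/9860.00 = 56.90 mm.

X̄ = 125.00 mm, Ȳ = 56.90 mm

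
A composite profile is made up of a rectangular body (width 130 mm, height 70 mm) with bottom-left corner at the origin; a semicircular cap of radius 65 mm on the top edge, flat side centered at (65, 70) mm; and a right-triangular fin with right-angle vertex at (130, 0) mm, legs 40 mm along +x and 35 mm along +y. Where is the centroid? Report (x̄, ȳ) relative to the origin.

rectangular body: A = 130 × 70 = 9100.00, centroid at (65.00, 35.00).
semicircular top: A = ½π·65² = 6636.61, centroid at (65.00, 97.59).
triangular fin: A = ½·40·35 = 700.00, centroid at (143.33, 11.67).
ΣA = 16436.61 mm²
ΣAx̄ = (9100.00)(65.00) + (6636.61)(65.00) + (700.00)(143.33) = 1123213.27 mm³
ΣAȳ = (9100.00)(35.00) + (6636.61)(97.59) + (700.00)(11.67) = 974313.01 mm³
x̄ = 1123213.27 / 16436.61 = 68.34 mm
ȳ = 974313.01 / 16436.61 = 59.28 mm

x̄ = 68.34 mm, ȳ = 59.28 mm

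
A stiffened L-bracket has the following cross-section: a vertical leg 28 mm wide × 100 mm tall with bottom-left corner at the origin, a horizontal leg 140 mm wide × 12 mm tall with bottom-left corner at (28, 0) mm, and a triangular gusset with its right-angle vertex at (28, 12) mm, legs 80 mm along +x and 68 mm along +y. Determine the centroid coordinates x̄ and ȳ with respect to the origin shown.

vertical leg: A = 28 × 100 = 2800.00, centroid at (14.00, 50.00).
horizontal leg: A = 140 × 12 = 1680.00, centroid at (98.00, 6.00).
gusset: A = ½·80·68 = 2720.00, centroid at (54.67, 34.67).
ΣA = 7200.00 mm², ΣAx̄ = 352533.33 mm³, ΣAȳ = 244373.33 mm³.
x̄ = 352533.33/7200.00 = 48.96 mm; ȳ = 244373.33/7200.00 = 33.94 mm.

x̄ = 48.96 mm, ȳ = 33.94 mm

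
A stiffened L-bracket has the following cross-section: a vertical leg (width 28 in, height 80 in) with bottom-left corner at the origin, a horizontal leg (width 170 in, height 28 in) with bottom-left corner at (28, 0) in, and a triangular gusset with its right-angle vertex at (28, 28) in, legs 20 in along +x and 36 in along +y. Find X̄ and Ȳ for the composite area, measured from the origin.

vertical leg: A = 28 × 80 = 2240.00, centroid at (14.00, 40.00).
horizontal leg: A = 170 × 28 = 4760.00, centroid at (113.00, 14.00).
gusset: A = ½·20·36 = 360.00, centroid at (34.67, 40.00).
ΣA = 7360.00 in², ΣAX̄ = 581720.00 in³, ΣAȲ = 170640.00 in³.
X̄ = 581720.00/7360.00 = 79.04 in; Ȳ = 170640.00/7360.00 = 23.18 in.

X̄ = 79.04 in, Ȳ = 23.18 in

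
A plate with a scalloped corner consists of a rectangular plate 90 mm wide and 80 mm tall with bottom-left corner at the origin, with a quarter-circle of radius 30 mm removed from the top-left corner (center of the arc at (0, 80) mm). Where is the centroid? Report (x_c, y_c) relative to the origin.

plate: A = 90 × 80 = 7200.00, centroid at (45.00, 40.00).
removed quarter-circle: A = −¼π·30² = -706.86, centroid at (12.73, 67.27).
ΣA = 6493.14 mm², ΣAx_c = 315000.00 mm³, ΣAy_c = 240451.33 mm³.
x_c = 315000.00/6493.14 = 48.51 mm; y_c = 240451.33/6493.14 = 37.03 mm.

x_c = 48.51 mm, y_c = 37.03 mm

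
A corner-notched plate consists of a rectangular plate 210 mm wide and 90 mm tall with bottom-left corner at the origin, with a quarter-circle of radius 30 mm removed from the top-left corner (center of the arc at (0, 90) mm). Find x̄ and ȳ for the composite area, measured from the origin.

plate: A = 210 × 90 = 18900.00, centroid at (105.00, 45.00).
removed quarter-circle: A = −¼π·30² = -706.86, centroid at (12.73, 77.27).
ΣA = 18193.14 mm², ΣAx̄ = 1975500.00 mm³, ΣAȳ = 795882.75 mm³.
x̄ = 1975500.00/18193.14 = 108.58 mm; ȳ = 795882.75/18193.14 = 43.75 mm.

x̄ = 108.58 mm, ȳ = 43.75 mm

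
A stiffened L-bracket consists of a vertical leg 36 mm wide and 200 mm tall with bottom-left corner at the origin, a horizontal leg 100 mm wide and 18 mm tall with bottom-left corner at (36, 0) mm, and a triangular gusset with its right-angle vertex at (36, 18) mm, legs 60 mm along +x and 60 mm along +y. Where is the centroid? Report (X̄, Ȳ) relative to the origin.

X̄ = 35.67 mm, Ȳ = 74.50 mm

vertical leg: A = 36 × 200 = 7200.00, centroid at (18.00, 100.00).
horizontal leg: A = 100 × 18 = 1800.00, centroid at (86.00, 9.00).
gusset: A = ½·60·60 = 1800.00, centroid at (56.00, 38.00).
ΣA = 10800.00 mm², ΣAX̄ = 385200.00 mm³, ΣAȲ = 804600.00 mm³.
X̄ = 385200.00/10800.00 = 35.67 mm; Ȳ = 804600.00/10800.00 = 74.50 mm.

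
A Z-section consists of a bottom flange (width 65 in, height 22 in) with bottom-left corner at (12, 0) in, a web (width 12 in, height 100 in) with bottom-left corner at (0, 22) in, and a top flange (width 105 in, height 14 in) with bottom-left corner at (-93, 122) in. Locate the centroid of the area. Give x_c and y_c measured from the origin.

x_c = 2.76 in, y_c = 71.16 in

bottom flange: A = 65 × 22 = 1430.00, centroid at (44.50, 11.00).
web: A = 12 × 100 = 1200.00, centroid at (6.00, 72.00).
top flange: A = 105 × 14 = 1470.00, centroid at (-40.50, 129.00).
ΣA = 4100.00 in²
ΣAx_c = (1430.00)(44.50) + (1200.00)(6.00) + (1470.00)(-40.50) = 11300.00 in³
ΣAy_c = (1430.00)(11.00) + (1200.00)(72.00) + (1470.00)(129.00) = 291760.00 in³
x_c = 11300.00 / 4100.00 = 2.76 in
y_c = 291760.00 / 4100.00 = 71.16 in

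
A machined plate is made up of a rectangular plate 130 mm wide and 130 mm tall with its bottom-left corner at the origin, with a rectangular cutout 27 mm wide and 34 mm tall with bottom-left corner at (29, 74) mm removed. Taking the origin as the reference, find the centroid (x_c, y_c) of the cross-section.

plate: A = 130 × 130 = 16900.00, centroid at (65.00, 65.00).
hole: A = −(27 × 34) = -918.00, centroid at (42.50, 91.00).
ΣA = 15982.00 mm², ΣAx_c = 1059485.00 mm³, ΣAy_c = 1014962.00 mm³.
x_c = 1059485.00/15982.00 = 66.29 mm; y_c = 1014962.00/15982.00 = 63.51 mm.

x_c = 66.29 mm, y_c = 63.51 mm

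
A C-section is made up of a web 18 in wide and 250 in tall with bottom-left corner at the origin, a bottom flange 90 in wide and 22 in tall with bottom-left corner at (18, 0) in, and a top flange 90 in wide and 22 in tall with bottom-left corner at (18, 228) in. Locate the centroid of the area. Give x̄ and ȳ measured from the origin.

web: A = 18 × 250 = 4500.00, centroid at (9.00, 125.00).
bottom flange: A = 90 × 22 = 1980.00, centroid at (63.00, 11.00).
top flange: A = 90 × 22 = 1980.00, centroid at (63.00, 239.00).
ΣA = 8460.00 in²
ΣAx̄ = (4500.00)(9.00) + (1980.00)(63.00) + (1980.00)(63.00) = 289980.00 in³
ΣAȳ = (4500.00)(125.00) + (1980.00)(11.00) + (1980.00)(239.00) = 1057500.00 in³
x̄ = 289980.00 / 8460.00 = 34.28 in
ȳ = 1057500.00 / 8460.00 = 125.00 in

x̄ = 34.28 in, ȳ = 125.00 in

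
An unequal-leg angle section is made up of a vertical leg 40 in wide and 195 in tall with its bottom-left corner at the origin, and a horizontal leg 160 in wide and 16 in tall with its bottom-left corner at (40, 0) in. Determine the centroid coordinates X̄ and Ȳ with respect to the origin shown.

X̄ = 44.71 in, Ȳ = 75.38 in

vertical leg: A = 40 × 195 = 7800.00, centroid at (20.00, 97.50).
horizontal leg: A = 160 × 16 = 2560.00, centroid at (120.00, 8.00).
ΣA = 10360.00 in², ΣAX̄ = 463200.00 in³, ΣAȲ = 780980.00 in³.
X̄ = 463200.00/10360.00 = 44.71 in; Ȳ = 780980.00/10360.00 = 75.38 in.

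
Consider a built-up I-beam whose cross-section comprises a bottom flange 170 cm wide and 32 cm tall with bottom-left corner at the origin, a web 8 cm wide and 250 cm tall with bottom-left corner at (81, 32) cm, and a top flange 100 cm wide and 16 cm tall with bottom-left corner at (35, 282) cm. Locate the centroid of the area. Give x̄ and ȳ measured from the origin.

x̄ = 85.00 cm, ȳ = 95.69 cm

bottom flange: A = 170 × 32 = 5440.00, centroid at (85.00, 16.00).
web: A = 8 × 250 = 2000.00, centroid at (85.00, 157.00).
top flange: A = 100 × 16 = 1600.00, centroid at (85.00, 290.00).
ΣA = 9040.00 cm², ΣAx̄ = 768400.00 cm³, ΣAȳ = 865040.00 cm³.
x̄ = 768400.00/9040.00 = 85.00 cm; ȳ = 865040.00/9040.00 = 95.69 cm.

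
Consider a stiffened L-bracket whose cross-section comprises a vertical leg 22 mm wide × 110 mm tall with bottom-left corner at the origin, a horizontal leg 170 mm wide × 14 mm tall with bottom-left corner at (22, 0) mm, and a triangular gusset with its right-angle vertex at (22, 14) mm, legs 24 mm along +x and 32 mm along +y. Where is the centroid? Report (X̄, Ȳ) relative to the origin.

X̄ = 56.48 mm, Ȳ = 30.72 mm

vertical leg: A = 22 × 110 = 2420.00, centroid at (11.00, 55.00).
horizontal leg: A = 170 × 14 = 2380.00, centroid at (107.00, 7.00).
gusset: A = ½·24·32 = 384.00, centroid at (30.00, 24.67).
ΣA = 5184.00 mm², ΣAX̄ = 292800.00 mm³, ΣAȲ = 159232.00 mm³.
X̄ = 292800.00/5184.00 = 56.48 mm; Ȳ = 159232.00/5184.00 = 30.72 mm.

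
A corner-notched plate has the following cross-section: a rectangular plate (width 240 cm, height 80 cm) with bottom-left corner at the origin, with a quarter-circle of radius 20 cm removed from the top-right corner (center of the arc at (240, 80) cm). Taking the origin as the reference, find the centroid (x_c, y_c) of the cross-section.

plate: A = 240 × 80 = 19200.00, centroid at (120.00, 40.00).
removed quarter-circle: A = −¼π·20² = -314.16, centroid at (231.51, 71.51).
ΣA = 18885.84 cm²
ΣAx_c = (19200.00)(120.00) + (-314.16)(231.51) = 2231268.44 cm³
ΣAy_c = (19200.00)(40.00) + (-314.16)(71.51) = 745533.93 cm³
x_c = 2231268.44 / 18885.84 = 118.15 cm
y_c = 745533.93 / 18885.84 = 39.48 cm

x_c = 118.15 cm, y_c = 39.48 cm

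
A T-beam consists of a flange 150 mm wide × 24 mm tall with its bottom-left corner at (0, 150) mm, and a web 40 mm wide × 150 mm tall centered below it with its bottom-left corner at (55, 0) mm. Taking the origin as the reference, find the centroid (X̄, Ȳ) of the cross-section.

web: A = 40 × 150 = 6000.00, centroid at (75.00, 75.00).
flange: A = 150 × 24 = 3600.00, centroid at (75.00, 162.00).
ΣA = 9600.00 mm², ΣAX̄ = 720000.00 mm³, ΣAȲ = 1033200.00 mm³.
X̄ = 720000.00/9600.00 = 75.00 mm; Ȳ = 1033200.00/9600.00 = 107.62 mm.

X̄ = 75.00 mm, Ȳ = 107.62 mm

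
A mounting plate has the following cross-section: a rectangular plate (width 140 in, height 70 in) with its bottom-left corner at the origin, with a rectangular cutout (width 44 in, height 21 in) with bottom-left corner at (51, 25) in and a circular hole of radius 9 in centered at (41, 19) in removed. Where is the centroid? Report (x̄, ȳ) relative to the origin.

plate: A = 140 × 70 = 9800.00, centroid at (70.00, 35.00).
hole 1: A = −(44 × 21) = -924.00, centroid at (73.00, 35.50).
hole 2: A = −π·9² = -254.47, centroid at (41.00, 19.00).
ΣA = 8621.53 in², ΣAx̄ = 608114.77 in³, ΣAȳ = 305363.09 in³.
x̄ = 608114.77/8621.53 = 70.53 in; ȳ = 305363.09/8621.53 = 35.42 in.

x̄ = 70.53 in, ȳ = 35.42 in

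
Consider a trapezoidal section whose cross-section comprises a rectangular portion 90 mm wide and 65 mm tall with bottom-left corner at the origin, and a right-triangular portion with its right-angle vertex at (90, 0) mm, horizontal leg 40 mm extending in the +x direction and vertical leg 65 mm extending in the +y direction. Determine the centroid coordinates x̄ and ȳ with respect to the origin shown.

x̄ = 55.61 mm, ȳ = 30.53 mm

rectangular portion: A = 90 × 65 = 5850.00, centroid at (45.00, 32.50).
triangular portion: A = ½·40·65 = 1300.00, centroid at (103.33, 21.67).
ΣA = 7150.00 mm², ΣAx̄ = 397583.33 mm³, ΣAȳ = 218291.67 mm³.
x̄ = 397583.33/7150.00 = 55.61 mm; ȳ = 218291.67/7150.00 = 30.53 mm.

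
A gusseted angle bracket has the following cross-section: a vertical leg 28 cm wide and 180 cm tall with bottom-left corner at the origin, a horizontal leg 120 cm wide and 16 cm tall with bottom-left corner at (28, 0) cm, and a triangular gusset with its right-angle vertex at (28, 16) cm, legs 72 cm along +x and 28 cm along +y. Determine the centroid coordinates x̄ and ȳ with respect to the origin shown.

x̄ = 36.64 cm, ȳ = 62.06 cm

Part | A | x̄ᵢ | ȳᵢ | A·x̄ᵢ | A·ȳᵢ
vertical leg | 5040.00 | 14.00 | 90.00 | 70560.00 | 453600.00
horizontal leg | 1920.00 | 88.00 | 8.00 | 168960.00 | 15360.00
gusset | 1008.00 | 52.00 | 25.33 | 52416.00 | 25536.00
Σ | 7968.00 |  |  | 291936.00 | 494496.00
x̄ = 291936.00 / 7968.00 = 36.64 cm
ȳ = 494496.00 / 7968.00 = 62.06 cm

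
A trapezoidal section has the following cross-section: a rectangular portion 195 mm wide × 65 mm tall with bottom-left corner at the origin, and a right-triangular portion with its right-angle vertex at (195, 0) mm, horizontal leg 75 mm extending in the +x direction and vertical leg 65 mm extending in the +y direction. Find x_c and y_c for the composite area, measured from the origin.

Part | A | x̄ᵢ | ȳᵢ | A·x̄ᵢ | A·ȳᵢ
rectangular portion | 12675.00 | 97.50 | 32.50 | 1235812.50 | 411937.50
triangular portion | 2437.50 | 220.00 | 21.67 | 536250.00 | 52812.50
Σ | 15112.50 |  |  | 1772062.50 | 464750.00
x_c = 1772062.50 / 15112.50 = 117.26 mm
y_c = 464750.00 / 15112.50 = 30.75 mm

x_c = 117.26 mm, y_c = 30.75 mm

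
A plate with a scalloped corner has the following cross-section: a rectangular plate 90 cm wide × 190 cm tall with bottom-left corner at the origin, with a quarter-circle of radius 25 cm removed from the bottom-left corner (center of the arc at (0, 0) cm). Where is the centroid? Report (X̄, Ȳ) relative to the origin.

X̄ = 46.02 cm, Ȳ = 97.49 cm

plate: A = 90 × 190 = 17100.00, centroid at (45.00, 95.00).
removed quarter-circle: A = −¼π·25² = -490.87, centroid at (10.61, 10.61).
ΣA = 16609.13 cm²
ΣAX̄ = (17100.00)(45.00) + (-490.87)(10.61) = 764291.67 cm³
ΣAȲ = (17100.00)(95.00) + (-490.87)(10.61) = 1619291.67 cm³
X̄ = 764291.67 / 16609.13 = 46.02 cm
Ȳ = 1619291.67 / 16609.13 = 97.49 cm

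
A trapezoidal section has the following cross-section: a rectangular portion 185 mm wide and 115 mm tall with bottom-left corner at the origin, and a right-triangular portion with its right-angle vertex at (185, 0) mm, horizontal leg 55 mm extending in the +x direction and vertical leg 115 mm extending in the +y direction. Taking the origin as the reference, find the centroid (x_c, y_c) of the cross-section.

x_c = 106.84 mm, y_c = 55.02 mm

rectangular portion: A = 185 × 115 = 21275.00, centroid at (92.50, 57.50).
triangular portion: A = ½·55·115 = 3162.50, centroid at (203.33, 38.33).
ΣA = 24437.50 mm²
ΣAx_c = (21275.00)(92.50) + (3162.50)(203.33) = 2610979.17 mm³
ΣAy_c = (21275.00)(57.50) + (3162.50)(38.33) = 1344541.67 mm³
x_c = 2610979.17 / 24437.50 = 106.84 mm
y_c = 1344541.67 / 24437.50 = 55.02 mm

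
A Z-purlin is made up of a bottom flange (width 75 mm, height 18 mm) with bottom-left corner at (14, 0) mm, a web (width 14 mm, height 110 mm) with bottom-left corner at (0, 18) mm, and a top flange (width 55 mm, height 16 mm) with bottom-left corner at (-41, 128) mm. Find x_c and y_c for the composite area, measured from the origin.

x_c = 18.15 mm, y_c = 64.79 mm

bottom flange: A = 75 × 18 = 1350.00, centroid at (51.50, 9.00).
web: A = 14 × 110 = 1540.00, centroid at (7.00, 73.00).
top flange: A = 55 × 16 = 880.00, centroid at (-13.50, 136.00).
ΣA = 3770.00 mm², ΣAx_c = 68425.00 mm³, ΣAy_c = 244250.00 mm³.
x_c = 68425.00/3770.00 = 18.15 mm; y_c = 244250.00/3770.00 = 64.79 mm.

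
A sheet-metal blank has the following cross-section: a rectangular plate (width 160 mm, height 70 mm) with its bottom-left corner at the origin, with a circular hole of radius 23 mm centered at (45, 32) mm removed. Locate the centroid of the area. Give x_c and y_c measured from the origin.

Part | A | x̄ᵢ | ȳᵢ | A·x̄ᵢ | A·ȳᵢ
plate | 11200.00 | 80.00 | 35.00 | 896000.00 | 392000.00
hole | -1661.90 | 45.00 | 32.00 | -74785.61 | -53180.88
Σ | 9538.10 |  |  | 821214.39 | 338819.12
x_c = 821214.39 / 9538.10 = 86.10 mm
y_c = 338819.12 / 9538.10 = 35.52 mm

x_c = 86.10 mm, y_c = 35.52 mm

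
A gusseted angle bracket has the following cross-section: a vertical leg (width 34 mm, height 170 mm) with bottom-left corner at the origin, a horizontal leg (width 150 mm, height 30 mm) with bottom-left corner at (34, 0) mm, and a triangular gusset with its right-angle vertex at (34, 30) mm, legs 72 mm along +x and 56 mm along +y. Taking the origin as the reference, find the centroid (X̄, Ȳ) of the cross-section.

vertical leg: A = 34 × 170 = 5780.00, centroid at (17.00, 85.00).
horizontal leg: A = 150 × 30 = 4500.00, centroid at (109.00, 15.00).
gusset: A = ½·72·56 = 2016.00, centroid at (58.00, 48.67).
ΣA = 12296.00 mm²
ΣAX̄ = (5780.00)(17.00) + (4500.00)(109.00) + (2016.00)(58.00) = 705688.00 mm³
ΣAȲ = (5780.00)(85.00) + (4500.00)(15.00) + (2016.00)(48.67) = 656912.00 mm³
X̄ = 705688.00 / 12296.00 = 57.39 mm
Ȳ = 656912.00 / 12296.00 = 53.42 mm

X̄ = 57.39 mm, Ȳ = 53.42 mm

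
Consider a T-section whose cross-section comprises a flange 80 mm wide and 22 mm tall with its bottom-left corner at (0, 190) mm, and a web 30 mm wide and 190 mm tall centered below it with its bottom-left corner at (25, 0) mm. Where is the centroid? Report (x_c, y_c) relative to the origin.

x_c = 40.00 mm, y_c = 120.01 mm

web: A = 30 × 190 = 5700.00, centroid at (40.00, 95.00).
flange: A = 80 × 22 = 1760.00, centroid at (40.00, 201.00).
ΣA = 7460.00 mm²
ΣAx_c = (5700.00)(40.00) + (1760.00)(40.00) = 298400.00 mm³
ΣAy_c = (5700.00)(95.00) + (1760.00)(201.00) = 895260.00 mm³
x_c = 298400.00 / 7460.00 = 40.00 mm
y_c = 895260.00 / 7460.00 = 120.01 mm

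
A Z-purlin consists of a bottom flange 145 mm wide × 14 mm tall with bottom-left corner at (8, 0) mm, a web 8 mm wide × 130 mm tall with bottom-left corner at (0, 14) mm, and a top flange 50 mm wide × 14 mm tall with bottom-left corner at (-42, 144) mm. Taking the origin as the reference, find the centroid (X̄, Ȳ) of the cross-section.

X̄ = 41.29 mm, Ȳ = 53.60 mm

Part | A | x̄ᵢ | ȳᵢ | A·x̄ᵢ | A·ȳᵢ
bottom flange | 2030.00 | 80.50 | 7.00 | 163415.00 | 14210.00
web | 1040.00 | 4.00 | 79.00 | 4160.00 | 82160.00
top flange | 700.00 | -17.00 | 151.00 | -11900.00 | 105700.00
Σ | 3770.00 |  |  | 155675.00 | 202070.00
X̄ = 155675.00 / 3770.00 = 41.29 mm
Ȳ = 202070.00 / 3770.00 = 53.60 mm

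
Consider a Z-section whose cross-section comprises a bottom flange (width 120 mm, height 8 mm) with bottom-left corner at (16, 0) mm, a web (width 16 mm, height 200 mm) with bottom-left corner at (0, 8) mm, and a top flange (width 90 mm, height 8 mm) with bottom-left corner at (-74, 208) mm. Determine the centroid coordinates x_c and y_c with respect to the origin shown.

Part | A | x̄ᵢ | ȳᵢ | A·x̄ᵢ | A·ȳᵢ
bottom flange | 960.00 | 76.00 | 4.00 | 72960.00 | 3840.00
web | 3200.00 | 8.00 | 108.00 | 25600.00 | 345600.00
top flange | 720.00 | -29.00 | 212.00 | -20880.00 | 152640.00
Σ | 4880.00 |  |  | 77680.00 | 502080.00
x_c = 77680.00 / 4880.00 = 15.92 mm
y_c = 502080.00 / 4880.00 = 102.89 mm

x_c = 15.92 mm, y_c = 102.89 mm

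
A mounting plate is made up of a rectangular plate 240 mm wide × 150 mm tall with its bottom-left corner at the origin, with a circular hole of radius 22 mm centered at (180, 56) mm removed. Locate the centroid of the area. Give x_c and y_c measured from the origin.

plate: A = 240 × 150 = 36000.00, centroid at (120.00, 75.00).
hole: A = −π·22² = -1520.53, centroid at (180.00, 56.00).
ΣA = 34479.47 mm²
ΣAx_c = (36000.00)(120.00) + (-1520.53)(180.00) = 4046304.45 mm³
ΣAy_c = (36000.00)(75.00) + (-1520.53)(56.00) = 2614850.27 mm³
x_c = 4046304.45 / 34479.47 = 117.35 mm
y_c = 2614850.27 / 34479.47 = 75.84 mm

x_c = 117.35 mm, y_c = 75.84 mm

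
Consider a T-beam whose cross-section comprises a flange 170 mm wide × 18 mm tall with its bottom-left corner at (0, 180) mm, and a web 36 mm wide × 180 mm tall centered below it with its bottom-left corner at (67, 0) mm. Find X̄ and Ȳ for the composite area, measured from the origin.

X̄ = 85.00 mm, Ȳ = 121.75 mm

web: A = 36 × 180 = 6480.00, centroid at (85.00, 90.00).
flange: A = 170 × 18 = 3060.00, centroid at (85.00, 189.00).
ΣA = 9540.00 mm²
ΣAX̄ = (6480.00)(85.00) + (3060.00)(85.00) = 810900.00 mm³
ΣAȲ = (6480.00)(90.00) + (3060.00)(189.00) = 1161540.00 mm³
X̄ = 810900.00 / 9540.00 = 85.00 mm
Ȳ = 1161540.00 / 9540.00 = 121.75 mm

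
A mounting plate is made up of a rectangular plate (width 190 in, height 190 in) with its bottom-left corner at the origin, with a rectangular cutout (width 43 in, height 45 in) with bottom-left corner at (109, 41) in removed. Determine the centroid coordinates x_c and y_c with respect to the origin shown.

plate: A = 190 × 190 = 36100.00, centroid at (95.00, 95.00).
hole: A = −(43 × 45) = -1935.00, centroid at (130.50, 63.50).
ΣA = 34165.00 in²
ΣAx_c = (36100.00)(95.00) + (-1935.00)(130.50) = 3176982.50 in³
ΣAy_c = (36100.00)(95.00) + (-1935.00)(63.50) = 3306627.50 in³
x_c = 3176982.50 / 34165.00 = 92.99 in
y_c = 3306627.50 / 34165.00 = 96.78 in

x_c = 92.99 in, y_c = 96.78 in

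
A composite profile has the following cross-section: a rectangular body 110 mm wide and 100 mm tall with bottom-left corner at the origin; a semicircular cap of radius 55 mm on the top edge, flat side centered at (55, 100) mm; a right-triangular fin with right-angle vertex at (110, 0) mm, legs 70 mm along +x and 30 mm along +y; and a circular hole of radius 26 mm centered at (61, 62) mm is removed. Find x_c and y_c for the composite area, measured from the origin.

x_c = 59.74 mm, y_c = 69.15 mm

rectangular body: A = 110 × 100 = 11000.00, centroid at (55.00, 50.00).
semicircular top: A = ½π·55² = 4751.66, centroid at (55.00, 123.34).
triangular fin: A = ½·70·30 = 1050.00, centroid at (133.33, 10.00).
hole: A = −π·26² = -2123.72, centroid at (61.00, 62.00).
ΣA = 14677.94 mm², ΣAx_c = 876794.52 mm³, ΣAy_c = 1014912.12 mm³.
x_c = 876794.52/14677.94 = 59.74 mm; y_c = 1014912.12/14677.94 = 69.15 mm.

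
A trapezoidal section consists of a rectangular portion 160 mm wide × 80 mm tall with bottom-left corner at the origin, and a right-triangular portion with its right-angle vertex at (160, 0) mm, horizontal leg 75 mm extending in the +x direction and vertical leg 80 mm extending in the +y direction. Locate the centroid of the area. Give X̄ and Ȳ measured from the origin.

rectangular portion: A = 160 × 80 = 12800.00, centroid at (80.00, 40.00).
triangular portion: A = ½·75·80 = 3000.00, centroid at (185.00, 26.67).
ΣA = 15800.00 mm², ΣAX̄ = 1579000.00 mm³, ΣAȲ = 592000.00 mm³.
X̄ = 1579000.00/15800.00 = 99.94 mm; Ȳ = 592000.00/15800.00 = 37.47 mm.

X̄ = 99.94 mm, Ȳ = 37.47 mm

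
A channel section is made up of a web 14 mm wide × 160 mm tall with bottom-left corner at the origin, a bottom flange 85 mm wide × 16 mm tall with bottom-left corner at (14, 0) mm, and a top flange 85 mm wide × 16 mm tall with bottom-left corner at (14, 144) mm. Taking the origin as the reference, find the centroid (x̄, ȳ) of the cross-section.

x̄ = 34.15 mm, ȳ = 80.00 mm

web: A = 14 × 160 = 2240.00, centroid at (7.00, 80.00).
bottom flange: A = 85 × 16 = 1360.00, centroid at (56.50, 8.00).
top flange: A = 85 × 16 = 1360.00, centroid at (56.50, 152.00).
ΣA = 4960.00 mm²
ΣAx̄ = (2240.00)(7.00) + (1360.00)(56.50) + (1360.00)(56.50) = 169360.00 mm³
ΣAȳ = (2240.00)(80.00) + (1360.00)(8.00) + (1360.00)(152.00) = 396800.00 mm³
x̄ = 169360.00 / 4960.00 = 34.15 mm
ȳ = 396800.00 / 4960.00 = 80.00 mm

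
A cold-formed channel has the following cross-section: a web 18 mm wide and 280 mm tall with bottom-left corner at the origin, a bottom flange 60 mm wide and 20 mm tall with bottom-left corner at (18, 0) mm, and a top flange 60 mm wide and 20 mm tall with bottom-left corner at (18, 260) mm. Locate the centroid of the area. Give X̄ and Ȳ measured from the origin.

web: A = 18 × 280 = 5040.00, centroid at (9.00, 140.00).
bottom flange: A = 60 × 20 = 1200.00, centroid at (48.00, 10.00).
top flange: A = 60 × 20 = 1200.00, centroid at (48.00, 270.00).
ΣA = 7440.00 mm²
ΣAX̄ = (5040.00)(9.00) + (1200.00)(48.00) + (1200.00)(48.00) = 160560.00 mm³
ΣAȲ = (5040.00)(140.00) + (1200.00)(10.00) + (1200.00)(270.00) = 1041600.00 mm³
X̄ = 160560.00 / 7440.00 = 21.58 mm
Ȳ = 1041600.00 / 7440.00 = 140.00 mm

X̄ = 21.58 mm, Ȳ = 140.00 mm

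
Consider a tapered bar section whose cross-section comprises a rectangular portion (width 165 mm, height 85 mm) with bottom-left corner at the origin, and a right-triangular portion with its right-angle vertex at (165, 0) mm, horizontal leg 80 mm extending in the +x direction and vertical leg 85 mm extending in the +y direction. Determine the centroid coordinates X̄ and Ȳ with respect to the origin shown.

X̄ = 103.80 mm, Ȳ = 39.74 mm

rectangular portion: A = 165 × 85 = 14025.00, centroid at (82.50, 42.50).
triangular portion: A = ½·80·85 = 3400.00, centroid at (191.67, 28.33).
ΣA = 17425.00 mm², ΣAX̄ = 1808729.17 mm³, ΣAȲ = 692395.83 mm³.
X̄ = 1808729.17/17425.00 = 103.80 mm; Ȳ = 692395.83/17425.00 = 39.74 mm.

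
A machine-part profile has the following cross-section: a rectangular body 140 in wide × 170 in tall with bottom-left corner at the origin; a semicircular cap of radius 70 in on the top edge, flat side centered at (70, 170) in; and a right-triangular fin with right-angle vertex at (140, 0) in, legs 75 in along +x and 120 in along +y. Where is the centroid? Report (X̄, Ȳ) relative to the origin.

X̄ = 81.88 in, Ȳ = 103.90 in

rectangular body: A = 140 × 170 = 23800.00, centroid at (70.00, 85.00).
semicircular top: A = ½π·70² = 7696.90, centroid at (70.00, 199.71).
triangular fin: A = ½·75·120 = 4500.00, centroid at (165.00, 40.00).
ΣA = 35996.90 in²
ΣAX̄ = (23800.00)(70.00) + (7696.90)(70.00) + (4500.00)(165.00) = 2947283.14 in³
ΣAȲ = (23800.00)(85.00) + (7696.90)(199.71) + (4500.00)(40.00) = 3740140.01 in³
X̄ = 2947283.14 / 35996.90 = 81.88 in
Ȳ = 3740140.01 / 35996.90 = 103.90 in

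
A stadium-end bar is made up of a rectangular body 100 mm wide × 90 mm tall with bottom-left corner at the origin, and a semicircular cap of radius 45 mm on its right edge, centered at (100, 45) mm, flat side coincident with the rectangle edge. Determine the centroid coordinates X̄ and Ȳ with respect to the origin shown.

rectangular body: A = 100 × 90 = 9000.00, centroid at (50.00, 45.00).
semicircular end: A = ½π·45² = 3180.86, centroid at (119.10, 45.00).
ΣA = 12180.86 mm²
ΣAX̄ = (9000.00)(50.00) + (3180.86)(119.10) = 828836.26 mm³
ΣAȲ = (9000.00)(45.00) + (3180.86)(45.00) = 548138.82 mm³
X̄ = 828836.26 / 12180.86 = 68.04 mm
Ȳ = 548138.82 / 12180.86 = 45.00 mm

X̄ = 68.04 mm, Ȳ = 45.00 mm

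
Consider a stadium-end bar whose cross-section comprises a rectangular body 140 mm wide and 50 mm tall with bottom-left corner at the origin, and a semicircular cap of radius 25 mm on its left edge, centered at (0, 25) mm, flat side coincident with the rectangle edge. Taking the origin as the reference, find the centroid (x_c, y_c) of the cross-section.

rectangular body: A = 140 × 50 = 7000.00, centroid at (70.00, 25.00).
semicircular end: A = ½π·25² = 981.75, centroid at (-10.61, 25.00).
ΣA = 7981.75 mm²
ΣAx_c = (7000.00)(70.00) + (981.75)(-10.61) = 479583.33 mm³
ΣAy_c = (7000.00)(25.00) + (981.75)(25.00) = 199543.69 mm³
x_c = 479583.33 / 7981.75 = 60.09 mm
y_c = 199543.69 / 7981.75 = 25.00 mm

x_c = 60.09 mm, y_c = 25.00 mm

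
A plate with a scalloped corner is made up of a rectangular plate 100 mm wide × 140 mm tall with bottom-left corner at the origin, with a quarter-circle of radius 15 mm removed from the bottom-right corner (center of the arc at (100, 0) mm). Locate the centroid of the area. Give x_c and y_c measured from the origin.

x_c = 49.44 mm, y_c = 70.81 mm

Part | A | x̄ᵢ | ȳᵢ | A·x̄ᵢ | A·ȳᵢ
plate | 14000.00 | 50.00 | 70.00 | 700000.00 | 980000.00
removed quarter-circle | -176.71 | 93.63 | 6.37 | -16546.46 | -1125.00
Σ | 13823.29 |  |  | 683453.54 | 978875.00
x_c = 683453.54 / 13823.29 = 49.44 mm
y_c = 978875.00 / 13823.29 = 70.81 mm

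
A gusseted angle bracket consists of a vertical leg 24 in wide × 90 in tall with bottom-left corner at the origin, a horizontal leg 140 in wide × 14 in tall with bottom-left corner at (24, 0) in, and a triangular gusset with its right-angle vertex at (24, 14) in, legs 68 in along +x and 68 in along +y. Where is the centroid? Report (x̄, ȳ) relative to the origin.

Part | A | x̄ᵢ | ȳᵢ | A·x̄ᵢ | A·ȳᵢ
vertical leg | 2160.00 | 12.00 | 45.00 | 25920.00 | 97200.00
horizontal leg | 1960.00 | 94.00 | 7.00 | 184240.00 | 13720.00
gusset | 2312.00 | 46.67 | 36.67 | 107893.33 | 84773.33
Σ | 6432.00 |  |  | 318053.33 | 195693.33
x̄ = 318053.33 / 6432.00 = 49.45 in
ȳ = 195693.33 / 6432.00 = 30.42 in

x̄ = 49.45 in, ȳ = 30.42 in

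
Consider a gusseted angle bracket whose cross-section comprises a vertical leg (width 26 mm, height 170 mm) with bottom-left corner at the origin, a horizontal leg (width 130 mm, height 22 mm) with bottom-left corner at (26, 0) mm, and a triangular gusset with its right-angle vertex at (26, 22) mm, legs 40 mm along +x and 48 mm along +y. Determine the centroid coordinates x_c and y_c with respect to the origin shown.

x_c = 43.14 mm, y_c = 53.84 mm

vertical leg: A = 26 × 170 = 4420.00, centroid at (13.00, 85.00).
horizontal leg: A = 130 × 22 = 2860.00, centroid at (91.00, 11.00).
gusset: A = ½·40·48 = 960.00, centroid at (39.33, 38.00).
ΣA = 8240.00 mm², ΣAx_c = 355480.00 mm³, ΣAy_c = 443640.00 mm³.
x_c = 355480.00/8240.00 = 43.14 mm; y_c = 443640.00/8240.00 = 53.84 mm.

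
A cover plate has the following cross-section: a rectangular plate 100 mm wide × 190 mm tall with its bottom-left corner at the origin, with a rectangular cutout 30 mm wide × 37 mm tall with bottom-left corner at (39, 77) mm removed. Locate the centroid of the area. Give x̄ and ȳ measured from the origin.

plate: A = 100 × 190 = 19000.00, centroid at (50.00, 95.00).
hole: A = −(30 × 37) = -1110.00, centroid at (54.00, 95.50).
ΣA = 17890.00 mm²
ΣAx̄ = (19000.00)(50.00) + (-1110.00)(54.00) = 890060.00 mm³
ΣAȳ = (19000.00)(95.00) + (-1110.00)(95.50) = 1698995.00 mm³
x̄ = 890060.00 / 17890.00 = 49.75 mm
ȳ = 1698995.00 / 17890.00 = 94.97 mm

x̄ = 49.75 mm, ȳ = 94.97 mm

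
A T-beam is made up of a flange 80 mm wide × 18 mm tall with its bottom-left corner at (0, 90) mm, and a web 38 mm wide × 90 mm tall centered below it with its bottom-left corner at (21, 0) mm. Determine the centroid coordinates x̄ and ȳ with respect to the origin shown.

x̄ = 40.00 mm, ȳ = 61.00 mm

web: A = 38 × 90 = 3420.00, centroid at (40.00, 45.00).
flange: A = 80 × 18 = 1440.00, centroid at (40.00, 99.00).
ΣA = 4860.00 mm², ΣAx̄ = 194400.00 mm³, ΣAȳ = 296460.00 mm³.
x̄ = 194400.00/4860.00 = 40.00 mm; ȳ = 296460.00/4860.00 = 61.00 mm.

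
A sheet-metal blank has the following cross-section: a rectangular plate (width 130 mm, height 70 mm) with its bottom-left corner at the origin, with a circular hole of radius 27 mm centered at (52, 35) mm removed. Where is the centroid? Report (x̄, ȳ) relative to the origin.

x̄ = 69.37 mm, ȳ = 35.00 mm

Part | A | x̄ᵢ | ȳᵢ | A·x̄ᵢ | A·ȳᵢ
plate | 9100.00 | 65.00 | 35.00 | 591500.00 | 318500.00
hole | -2290.22 | 52.00 | 35.00 | -119091.49 | -80157.74
Σ | 6809.78 |  |  | 472408.51 | 238342.26
x̄ = 472408.51 / 6809.78 = 69.37 mm
ȳ = 238342.26 / 6809.78 = 35.00 mm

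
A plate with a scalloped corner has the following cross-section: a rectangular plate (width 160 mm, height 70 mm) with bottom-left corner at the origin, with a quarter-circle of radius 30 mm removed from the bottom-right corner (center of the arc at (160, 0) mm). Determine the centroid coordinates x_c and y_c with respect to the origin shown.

x_c = 75.47 mm, y_c = 36.50 mm

plate: A = 160 × 70 = 11200.00, centroid at (80.00, 35.00).
removed quarter-circle: A = −¼π·30² = -706.86, centroid at (147.27, 12.73).
ΣA = 10493.14 mm²
ΣAx_c = (11200.00)(80.00) + (-706.86)(147.27) = 791902.66 mm³
ΣAy_c = (11200.00)(35.00) + (-706.86)(12.73) = 383000.00 mm³
x_c = 791902.66 / 10493.14 = 75.47 mm
y_c = 383000.00 / 10493.14 = 36.50 mm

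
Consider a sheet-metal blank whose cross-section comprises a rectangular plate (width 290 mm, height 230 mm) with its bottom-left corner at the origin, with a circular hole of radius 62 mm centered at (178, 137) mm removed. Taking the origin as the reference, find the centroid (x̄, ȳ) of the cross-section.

plate: A = 290 × 230 = 66700.00, centroid at (145.00, 115.00).
hole: A = −π·62² = -12076.28, centroid at (178.00, 137.00).
ΣA = 54623.72 mm², ΣAx̄ = 7521921.78 mm³, ΣAȳ = 6016049.34 mm³.
x̄ = 7521921.78/54623.72 = 137.70 mm; ȳ = 6016049.34/54623.72 = 110.14 mm.

x̄ = 137.70 mm, ȳ = 110.14 mm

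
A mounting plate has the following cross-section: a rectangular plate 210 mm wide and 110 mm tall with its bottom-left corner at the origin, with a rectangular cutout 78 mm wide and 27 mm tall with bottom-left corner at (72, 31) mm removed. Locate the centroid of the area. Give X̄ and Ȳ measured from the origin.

Part | A | x̄ᵢ | ȳᵢ | A·x̄ᵢ | A·ȳᵢ
plate | 23100.00 | 105.00 | 55.00 | 2425500.00 | 1270500.00
hole | -2106.00 | 111.00 | 44.50 | -233766.00 | -93717.00
Σ | 20994.00 |  |  | 2191734.00 | 1176783.00
X̄ = 2191734.00 / 20994.00 = 104.40 mm
Ȳ = 1176783.00 / 20994.00 = 56.05 mm

X̄ = 104.40 mm, Ȳ = 56.05 mm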